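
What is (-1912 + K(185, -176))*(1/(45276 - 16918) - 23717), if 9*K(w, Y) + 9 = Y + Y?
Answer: 3938774696255/85074 ≈ 4.6298e+7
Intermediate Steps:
K(w, Y) = -1 + 2*Y/9 (K(w, Y) = -1 + (Y + Y)/9 = -1 + (2*Y)/9 = -1 + 2*Y/9)
(-1912 + K(185, -176))*(1/(45276 - 16918) - 23717) = (-1912 + (-1 + (2/9)*(-176)))*(1/(45276 - 16918) - 23717) = (-1912 + (-1 - 352/9))*(1/28358 - 23717) = (-1912 - 361/9)*(1/28358 - 23717) = -17569/9*(-672566685/28358) = 3938774696255/85074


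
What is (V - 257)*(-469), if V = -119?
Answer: 176344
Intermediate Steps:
(V - 257)*(-469) = (-119 - 257)*(-469) = -376*(-469) = 176344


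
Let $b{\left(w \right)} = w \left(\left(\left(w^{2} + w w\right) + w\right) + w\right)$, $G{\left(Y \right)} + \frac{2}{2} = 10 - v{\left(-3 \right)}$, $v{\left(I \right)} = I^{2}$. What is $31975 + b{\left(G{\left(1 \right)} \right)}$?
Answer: $31975$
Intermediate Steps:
$G{\left(Y \right)} = 0$ ($G{\left(Y \right)} = -1 + \left(10 - \left(-3\right)^{2}\right) = -1 + \left(10 - 9\right) = -1 + 1 = 0$)
$b{\left(w \right)} = w \left(2 w + 2 w^{2}\right)$ ($b{\left(w \right)} = w \left(\left(\left(w^{2} + w^{2}\right) + w\right) + w\right) = w \left(\left(2 w^{2} + w\right) + w\right) = w \left(\left(w + 2 w^{2}\right) + w\right) = w \left(2 w + 2 w^{2}\right)$)
$31975 + b{\left(G{\left(1 \right)} \right)} = 31975 + 2 \cdot 0^{2} \left(1 + 0\right) = 31975 + 2 \cdot 0 \cdot 1 = 31975 + 0 = 31975$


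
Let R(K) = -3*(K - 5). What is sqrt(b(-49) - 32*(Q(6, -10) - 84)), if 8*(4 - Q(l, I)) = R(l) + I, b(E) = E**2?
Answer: sqrt(4909) ≈ 70.064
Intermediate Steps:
R(K) = 15 - 3*K (R(K) = -3*(-5 + K) = 15 - 3*K)
Q(l, I) = 17/8 - I/8 + 3*l/8 (Q(l, I) = 4 - ((15 - 3*l) + I)/8 = 4 - (15 + I - 3*l)/8 = 4 + (-15/8 - I/8 + 3*l/8) = 17/8 - I/8 + 3*l/8)
sqrt(b(-49) - 32*(Q(6, -10) - 84)) = sqrt((-49)**2 - 32*((17/8 - 1/8*(-10) + (3/8)*6) - 84)) = sqrt(2401 - 32*((17/8 + 5/4 + 9/4) - 84)) = sqrt(2401 - 32*(45/8 - 84)) = sqrt(2401 - 32*(-627/8)) = sqrt(2401 + 2508) = sqrt(4909)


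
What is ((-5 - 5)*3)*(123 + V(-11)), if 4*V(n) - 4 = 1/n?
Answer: -81825/22 ≈ -3719.3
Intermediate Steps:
V(n) = 1 + 1/(4*n)
((-5 - 5)*3)*(123 + V(-11)) = ((-5 - 5)*3)*(123 + (¼ - 11)/(-11)) = (-10*3)*(123 - 1/11*(-43/4)) = -30*(123 + 43/44) = -30*5455/44 = -81825/22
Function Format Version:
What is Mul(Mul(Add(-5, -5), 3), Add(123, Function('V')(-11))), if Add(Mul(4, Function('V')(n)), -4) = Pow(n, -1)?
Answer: Rational(-81825, 22) ≈ -3719.3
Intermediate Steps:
Function('V')(n) = Add(1, Mul(Rational(1, 4), Pow(n, -1)))
Mul(Mul(Add(-5, -5), 3), Add(123, Function('V')(-11))) = Mul(Mul(Add(-5, -5), 3), Add(123, Mul(Pow(-11, -1), Add(Rational(1, 4), -11)))) = Mul(Mul(-10, 3), Add(123, Mul(Rational(-1, 11), Rational(-43, 4)))) = Mul(-30, Add(123, Rational(43, 44))) = Mul(-30, Rational(5455, 44)) = Rational(-81825, 22)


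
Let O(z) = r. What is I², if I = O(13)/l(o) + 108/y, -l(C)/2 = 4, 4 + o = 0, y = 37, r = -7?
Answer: 1261129/87616 ≈ 14.394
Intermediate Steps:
O(z) = -7
o = -4 (o = -4 + 0 = -4)
l(C) = -8 (l(C) = -2*4 = -8)
I = 1123/296 (I = -7/(-8) + 108/37 = -7*(-⅛) + 108*(1/37) = 7/8 + 108/37 = 1123/296 ≈ 3.7939)
I² = (1123/296)² = 1261129/87616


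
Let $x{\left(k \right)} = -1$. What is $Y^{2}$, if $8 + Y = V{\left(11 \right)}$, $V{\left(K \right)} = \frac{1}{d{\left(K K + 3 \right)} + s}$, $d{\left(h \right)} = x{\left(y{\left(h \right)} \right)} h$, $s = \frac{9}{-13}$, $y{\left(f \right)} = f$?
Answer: $\frac{168506361}{2627641} \approx 64.128$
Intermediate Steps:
$s = - \frac{9}{13}$ ($s = 9 \left(- \frac{1}{13}\right) = - \frac{9}{13} \approx -0.69231$)
$d{\left(h \right)} = - h$
$V{\left(K \right)} = \frac{1}{- \frac{48}{13} - K^{2}}$ ($V{\left(K \right)} = \frac{1}{- (K K + 3) - \frac{9}{13}} = \frac{1}{- (K^{2} + 3) - \frac{9}{13}} = \frac{1}{- (3 + K^{2}) - \frac{9}{13}} = \frac{1}{\left(-3 - K^{2}\right) - \frac{9}{13}} = \frac{1}{- \frac{48}{13} - K^{2}}$)
$Y = - \frac{12981}{1621}$ ($Y = -8 + \frac{13}{-48 - 13 \cdot 11^{2}} = -8 + \frac{13}{-48 - 1573} = -8 + \frac{13}{-1621} = -8 + 13 \left(- \frac{1}{1621}\right) = -8 - \frac{13}{1621} = - \frac{12981}{1621} \approx -8.008$)
$Y^{2} = \left(- \frac{12981}{1621}\right)^{2} = \frac{168506361}{2627641}$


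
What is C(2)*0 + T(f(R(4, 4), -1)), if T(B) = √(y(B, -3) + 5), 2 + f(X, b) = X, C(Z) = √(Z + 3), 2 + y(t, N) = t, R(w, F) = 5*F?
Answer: √21 ≈ 4.5826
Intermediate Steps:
y(t, N) = -2 + t
C(Z) = √(3 + Z)
f(X, b) = -2 + X
T(B) = √(3 + B) (T(B) = √((-2 + B) + 5) = √(3 + B))
C(2)*0 + T(f(R(4, 4), -1)) = √(3 + 2)*0 + √(3 + (-2 + 5*4)) = √5*0 + √(3 + (-2 + 20)) = 0 + √(3 + 18) = 0 + √21 = √21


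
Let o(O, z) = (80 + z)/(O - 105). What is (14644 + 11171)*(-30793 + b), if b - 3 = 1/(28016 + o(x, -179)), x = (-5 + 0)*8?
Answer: -3228988754529975/4062419 ≈ -7.9484e+8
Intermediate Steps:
x = -40 (x = -5*8 = -40)
o(O, z) = (80 + z)/(-105 + O)
b = 12187402/4062419 (b = 3 + 1/(28016 + (80 - 179)/(-105 - 40)) = 3 + 1/(28016 - 99/(-145)) = 3 + 1/(28016 - 1/145*(-99)) = 3 + 1/(28016 + 99/145) = 3 + 1/(4062419/145) = 3 + 145/4062419 = 12187402/4062419 ≈ 3.0000)
(14644 + 11171)*(-30793 + b) = (14644 + 11171)*(-30793 + 12187402/4062419) = 25815*(-125081880865/4062419) = -3228988754529975/4062419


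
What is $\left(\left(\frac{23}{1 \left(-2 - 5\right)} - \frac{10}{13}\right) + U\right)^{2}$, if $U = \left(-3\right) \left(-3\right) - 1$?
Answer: $\frac{128881}{8281} \approx 15.563$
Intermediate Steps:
$U = 8$ ($U = 9 - 1 = 8$)
$\left(\left(\frac{23}{1 \left(-2 - 5\right)} - \frac{10}{13}\right) + U\right)^{2} = \left(\left(\frac{23}{1 \left(-2 - 5\right)} - \frac{10}{13}\right) + 8\right)^{2} = \left(\left(\frac{23}{1 \left(-7\right)} - \frac{10}{13}\right) + 8\right)^{2} = \left(\left(\frac{23}{-7} - \frac{10}{13}\right) + 8\right)^{2} = \left(\left(23 \left(- \frac{1}{7}\right) - \frac{10}{13}\right) + 8\right)^{2} = \left(\left(- \frac{23}{7} - \frac{10}{13}\right) + 8\right)^{2} = \left(- \frac{369}{91} + 8\right)^{2} = \left(\frac{359}{91}\right)^{2} = \frac{128881}{8281}$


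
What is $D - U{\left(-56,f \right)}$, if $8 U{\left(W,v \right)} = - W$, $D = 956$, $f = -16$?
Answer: $949$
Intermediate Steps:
$U{\left(W,v \right)} = - \frac{W}{8}$ ($U{\left(W,v \right)} = \frac{\left(-1\right) W}{8} = - \frac{W}{8}$)
$D - U{\left(-56,f \right)} = 956 - \left(- \frac{1}{8}\right) \left(-56\right) = 956 - 7 = 949$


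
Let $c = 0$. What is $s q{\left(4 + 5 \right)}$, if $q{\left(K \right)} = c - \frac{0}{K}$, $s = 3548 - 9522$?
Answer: $0$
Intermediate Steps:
$s = -5974$ ($s = 3548 - 9522 = -5974$)
$q{\left(K \right)} = 0$ ($q{\left(K \right)} = 0 - \frac{0}{K} = 0 - 0 = 0 + 0 = 0$)
$s q{\left(4 + 5 \right)} = \left(-5974\right) 0 = 0$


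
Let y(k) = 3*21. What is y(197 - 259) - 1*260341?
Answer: -260278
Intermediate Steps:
y(k) = 63
y(197 - 259) - 1*260341 = 63 - 1*260341 = 63 - 260341 = -260278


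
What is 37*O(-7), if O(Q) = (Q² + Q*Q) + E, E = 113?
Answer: 7807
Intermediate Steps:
O(Q) = 113 + 2*Q² (O(Q) = (Q² + Q*Q) + 113 = (Q² + Q²) + 113 = 2*Q² + 113 = 113 + 2*Q²)
37*O(-7) = 37*(113 + 2*(-7)²) = 37*(113 + 2*49) = 37*(113 + 98) = 37*211 = 7807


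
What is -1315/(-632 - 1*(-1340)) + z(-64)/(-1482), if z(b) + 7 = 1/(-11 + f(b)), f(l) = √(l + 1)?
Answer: -29805419/16088592 + I*√7/90896 ≈ -1.8526 + 2.9107e-5*I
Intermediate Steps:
f(l) = √(1 + l)
z(b) = -7 + 1/(-11 + √(1 + b))
-1315/(-632 - 1*(-1340)) + z(-64)/(-1482) = -1315/(-632 - 1*(-1340)) + ((78 - 7*√(1 - 64))/(-11 + √(1 - 64)))/(-1482) = -1315/(-632 + 1340) + ((78 - 21*I*√7)/(-11 + √(-63)))*(-1/1482) = -1315/708 + ((78 - 21*I*√7)/(-11 + 3*I*√7))*(-1/1482) = -1315*1/708 + ((78 - 21*I*√7)/(-11 + 3*I*√7))*(-1/1482) = -1315/708 - (78 - 21*I*√7)/(1482*(-11 + 3*I*√7))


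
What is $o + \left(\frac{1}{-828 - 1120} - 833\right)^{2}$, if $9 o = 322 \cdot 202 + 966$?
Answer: $\frac{23948447894065}{34152336} \approx 7.0122 \cdot 10^{5}$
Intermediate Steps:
$o = \frac{66010}{9}$ ($o = \frac{322 \cdot 202 + 966}{9} = \frac{65044 + 966}{9} = \frac{1}{9} \cdot 66010 = \frac{66010}{9} \approx 7334.4$)
$o + \left(\frac{1}{-828 - 1120} - 833\right)^{2} = \frac{66010}{9} + \left(\frac{1}{-828 - 1120} - 833\right)^{2} = \frac{66010}{9} + \left(\frac{1}{-1948} - 833\right)^{2} = \frac{66010}{9} + \left(- \frac{1}{1948} - 833\right)^{2} = \frac{66010}{9} + \left(- \frac{1622685}{1948}\right)^{2} = \frac{66010}{9} + \frac{2633106609225}{3794704} = \frac{23948447894065}{34152336}$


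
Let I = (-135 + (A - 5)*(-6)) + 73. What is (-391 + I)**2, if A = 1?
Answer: 184041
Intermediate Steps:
I = -38 (I = (-135 + (1 - 5)*(-6)) + 73 = (-135 - 4*(-6)) + 73 = (-135 + 24) + 73 = -111 + 73 = -38)
(-391 + I)**2 = (-391 - 38)**2 = (-429)**2 = 184041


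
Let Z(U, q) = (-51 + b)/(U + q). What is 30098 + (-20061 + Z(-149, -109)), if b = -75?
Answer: 431612/43 ≈ 10037.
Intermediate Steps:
Z(U, q) = -126/(U + q) (Z(U, q) = (-51 - 75)/(U + q) = -126/(U + q))
30098 + (-20061 + Z(-149, -109)) = 30098 + (-20061 - 126/(-149 - 109)) = 30098 + (-20061 - 126/(-258)) = 30098 + (-20061 - 126*(-1/258)) = 30098 + (-20061 + 21/43) = 30098 - 862602/43 = 431612/43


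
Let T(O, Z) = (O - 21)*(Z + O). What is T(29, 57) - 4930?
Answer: -4242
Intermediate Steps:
T(O, Z) = (-21 + O)*(O + Z)
T(29, 57) - 4930 = (29² - 21*29 - 21*57 + 29*57) - 4930 = (841 - 609 - 1197 + 1653) - 4930 = 688 - 4930 = -4242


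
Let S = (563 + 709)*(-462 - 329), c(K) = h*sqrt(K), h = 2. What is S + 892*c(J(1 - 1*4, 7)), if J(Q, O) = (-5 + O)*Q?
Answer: -1006152 + 1784*I*sqrt(6) ≈ -1.0062e+6 + 4369.9*I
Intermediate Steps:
J(Q, O) = Q*(-5 + O)
c(K) = 2*sqrt(K)
S = -1006152 (S = 1272*(-791) = -1006152)
S + 892*c(J(1 - 1*4, 7)) = -1006152 + 892*(2*sqrt((1 - 1*4)*(-5 + 7))) = -1006152 + 892*(2*sqrt((1 - 4)*2)) = -1006152 + 892*(2*sqrt(-3*2)) = -1006152 + 892*(2*sqrt(-6)) = -1006152 + 892*(2*(I*sqrt(6))) = -1006152 + 892*(2*I*sqrt(6)) = -1006152 + 1784*I*sqrt(6)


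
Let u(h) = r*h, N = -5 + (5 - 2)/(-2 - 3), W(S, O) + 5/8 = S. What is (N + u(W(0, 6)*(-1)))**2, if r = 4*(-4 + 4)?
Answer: 784/25 ≈ 31.360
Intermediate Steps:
W(S, O) = -5/8 + S
r = 0 (r = 4*0 = 0)
N = -28/5 (N = -5 + 3/(-5) = -5 + 3*(-1/5) = -5 - 3/5 = -28/5 ≈ -5.6000)
u(h) = 0 (u(h) = 0*h = 0)
(N + u(W(0, 6)*(-1)))**2 = (-28/5 + 0)**2 = (-28/5)**2 = 784/25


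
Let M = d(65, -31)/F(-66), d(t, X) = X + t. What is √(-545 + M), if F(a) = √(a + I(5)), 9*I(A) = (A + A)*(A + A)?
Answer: √(-33249905 - 12597*I*√494)/247 ≈ 0.098289 - 23.345*I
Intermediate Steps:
I(A) = 4*A²/9 (I(A) = ((A + A)*(A + A))/9 = ((2*A)*(2*A))/9 = (4*A²)/9 = 4*A²/9)
F(a) = √(100/9 + a) (F(a) = √(a + (4/9)*5²) = √(a + (4/9)*25) = √(a + 100/9) = √(100/9 + a))
M = -51*I*√494/247 (M = (-31 + 65)/((√(100 + 9*(-66))/3)) = 34/((√(100 - 594)/3)) = 34/((√(-494)/3)) = 34/(((I*√494)/3)) = 34/((I*√494/3)) = 34*(-3*I*√494/494) = -51*I*√494/247 ≈ -4.5892*I)
√(-545 + M) = √(-545 - 51*I*√494/247)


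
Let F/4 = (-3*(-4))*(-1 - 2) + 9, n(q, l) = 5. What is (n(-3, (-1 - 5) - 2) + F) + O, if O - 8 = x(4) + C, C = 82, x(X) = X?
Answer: -9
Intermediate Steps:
F = -108 (F = 4*((-3*(-4))*(-1 - 2) + 9) = 4*(12*(-3) + 9) = 4*(-36 + 9) = 4*(-27) = -108)
O = 94 (O = 8 + (4 + 82) = 8 + 86 = 94)
(n(-3, (-1 - 5) - 2) + F) + O = (5 - 108) + 94 = -103 + 94 = -9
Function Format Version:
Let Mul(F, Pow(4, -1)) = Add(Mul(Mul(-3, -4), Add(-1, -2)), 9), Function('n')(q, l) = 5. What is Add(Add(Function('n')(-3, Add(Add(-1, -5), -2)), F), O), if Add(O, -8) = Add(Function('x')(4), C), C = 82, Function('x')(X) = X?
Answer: -9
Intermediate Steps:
F = -108 (F = Mul(4, Add(Mul(Mul(-3, -4), Add(-1, -2)), 9)) = Mul(4, Add(Mul(12, -3), 9)) = Mul(4, Add(-36, 9)) = Mul(4, -27) = -108)
O = 94 (O = Add(8, Add(4, 82)) = Add(8, 86) = 94)
Add(Add(Function('n')(-3, Add(Add(-1, -5), -2)), F), O) = Add(Add(5, -108), 94) = Add(-103, 94) = -9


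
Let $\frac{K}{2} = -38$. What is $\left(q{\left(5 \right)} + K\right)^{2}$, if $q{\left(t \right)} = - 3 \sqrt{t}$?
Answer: $5821 + 456 \sqrt{5} \approx 6840.6$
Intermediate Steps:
$K = -76$ ($K = 2 \left(-38\right) = -76$)
$\left(q{\left(5 \right)} + K\right)^{2} = \left(- 3 \sqrt{5} - 76\right)^{2} = \left(-76 - 3 \sqrt{5}\right)^{2}$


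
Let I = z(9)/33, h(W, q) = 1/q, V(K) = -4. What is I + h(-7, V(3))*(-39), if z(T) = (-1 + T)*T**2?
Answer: 1293/44 ≈ 29.386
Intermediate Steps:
z(T) = T**2*(-1 + T)
I = 216/11 (I = (9**2*(-1 + 9))/33 = (81*8)*(1/33) = 648*(1/33) = 216/11 ≈ 19.636)
I + h(-7, V(3))*(-39) = 216/11 - 39/(-4) = 216/11 - 1/4*(-39) = 216/11 + 39/4 = 1293/44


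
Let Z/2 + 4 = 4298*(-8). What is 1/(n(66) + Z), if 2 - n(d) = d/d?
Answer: -1/68775 ≈ -1.4540e-5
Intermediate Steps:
n(d) = 1 (n(d) = 2 - d/d = 2 - 1*1 = 2 - 1 = 1)
Z = -68776 (Z = -8 + 2*(4298*(-8)) = -8 + 2*(-34384) = -8 - 68768 = -68776)
1/(n(66) + Z) = 1/(1 - 68776) = 1/(-68775) = -1/68775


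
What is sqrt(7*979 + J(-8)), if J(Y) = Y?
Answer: 37*sqrt(5) ≈ 82.734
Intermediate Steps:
sqrt(7*979 + J(-8)) = sqrt(7*979 - 8) = sqrt(6853 - 8) = sqrt(6845) = 37*sqrt(5)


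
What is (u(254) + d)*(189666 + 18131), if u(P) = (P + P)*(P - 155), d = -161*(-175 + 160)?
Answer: 10952356479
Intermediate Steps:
d = 2415 (d = -161*(-15) = 2415)
u(P) = 2*P*(-155 + P) (u(P) = (2*P)*(-155 + P) = 2*P*(-155 + P))
(u(254) + d)*(189666 + 18131) = (2*254*(-155 + 254) + 2415)*(189666 + 18131) = (2*254*99 + 2415)*207797 = (50292 + 2415)*207797 = 52707*207797 = 10952356479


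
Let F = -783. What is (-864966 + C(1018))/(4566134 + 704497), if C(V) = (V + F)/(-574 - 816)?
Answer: -240460595/1465235418 ≈ -0.16411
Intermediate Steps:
C(V) = 783/1390 - V/1390 (C(V) = (V - 783)/(-574 - 816) = (-783 + V)/(-1390) = (-783 + V)*(-1/1390) = 783/1390 - V/1390)
(-864966 + C(1018))/(4566134 + 704497) = (-864966 + (783/1390 - 1/1390*1018))/(4566134 + 704497) = (-864966 + (783/1390 - 509/695))/5270631 = (-864966 - 47/278)*(1/5270631) = -240460595/278*1/5270631 = -240460595/1465235418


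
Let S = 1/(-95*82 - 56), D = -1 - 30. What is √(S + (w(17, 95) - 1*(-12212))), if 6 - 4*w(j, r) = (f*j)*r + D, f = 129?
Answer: 2*I*√153370261681/3923 ≈ 199.66*I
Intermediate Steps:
D = -31
w(j, r) = 37/4 - 129*j*r/4 (w(j, r) = 3/2 - ((129*j)*r - 31)/4 = 3/2 - (129*j*r - 31)/4 = 3/2 - (-31 + 129*j*r)/4 = 3/2 + (31/4 - 129*j*r/4) = 37/4 - 129*j*r/4)
S = -1/7846 (S = 1/(-7790 - 56) = 1/(-7846) = -1/7846 ≈ -0.00012745)
√(S + (w(17, 95) - 1*(-12212))) = √(-1/7846 + ((37/4 - 129/4*17*95) - 1*(-12212))) = √(-1/7846 + ((37/4 - 208335/4) + 12212)) = √(-1/7846 + (-104149/2 + 12212)) = √(-1/7846 - 79725/2) = √(-156380588/3923) = 2*I*√153370261681/3923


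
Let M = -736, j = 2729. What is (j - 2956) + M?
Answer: -963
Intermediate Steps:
(j - 2956) + M = (2729 - 2956) - 736 = -227 - 736 = -963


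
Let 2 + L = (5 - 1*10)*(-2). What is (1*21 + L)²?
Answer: 841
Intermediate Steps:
L = 8 (L = -2 + (5 - 1*10)*(-2) = -2 + (5 - 10)*(-2) = -2 - 5*(-2) = -2 + 10 = 8)
(1*21 + L)² = (1*21 + 8)² = (21 + 8)² = 29² = 841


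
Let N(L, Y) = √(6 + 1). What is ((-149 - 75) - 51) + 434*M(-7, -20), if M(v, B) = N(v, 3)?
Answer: -275 + 434*√7 ≈ 873.26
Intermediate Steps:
N(L, Y) = √7
M(v, B) = √7
((-149 - 75) - 51) + 434*M(-7, -20) = ((-149 - 75) - 51) + 434*√7 = (-224 - 51) + 434*√7 = -275 + 434*√7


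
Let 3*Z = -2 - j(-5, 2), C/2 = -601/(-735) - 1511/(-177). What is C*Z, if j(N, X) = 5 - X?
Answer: -270436/8673 ≈ -31.181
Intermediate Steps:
C = 270436/14455 (C = 2*(-601/(-735) - 1511/(-177)) = 2*(-601*(-1/735) - 1511*(-1/177)) = 2*(601/735 + 1511/177) = 2*(135218/14455) = 270436/14455 ≈ 18.709)
Z = -5/3 (Z = (-2 - (5 - 1*2))/3 = (-2 - (5 - 2))/3 = (-2 - 1*3)/3 = (-2 - 3)/3 = (1/3)*(-5) = -5/3 ≈ -1.6667)
C*Z = (270436/14455)*(-5/3) = -270436/8673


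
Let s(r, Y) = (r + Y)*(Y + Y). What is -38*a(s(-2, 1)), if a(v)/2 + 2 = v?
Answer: 304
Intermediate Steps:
s(r, Y) = 2*Y*(Y + r) (s(r, Y) = (Y + r)*(2*Y) = 2*Y*(Y + r))
a(v) = -4 + 2*v
-38*a(s(-2, 1)) = -38*(-4 + 2*(2*1*(1 - 2))) = -38*(-4 + 2*(2*1*(-1))) = -38*(-4 + 2*(-2)) = -38*(-4 - 4) = -38*(-8) = 304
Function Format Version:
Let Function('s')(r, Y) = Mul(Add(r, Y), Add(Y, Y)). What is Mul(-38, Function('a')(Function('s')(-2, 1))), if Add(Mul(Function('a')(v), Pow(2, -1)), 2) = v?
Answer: 304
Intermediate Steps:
Function('s')(r, Y) = Mul(2, Y, Add(Y, r)) (Function('s')(r, Y) = Mul(Add(Y, r), Mul(2, Y)) = Mul(2, Y, Add(Y, r)))
Function('a')(v) = Add(-4, Mul(2, v))
Mul(-38, Function('a')(Function('s')(-2, 1))) = Mul(-38, Add(-4, Mul(2, Mul(2, 1, Add(1, -2))))) = Mul(-38, Add(-4, Mul(2, Mul(2, 1, -1)))) = Mul(-38, Add(-4, Mul(2, -2))) = Mul(-38, Add(-4, -4)) = Mul(-38, -8) = 304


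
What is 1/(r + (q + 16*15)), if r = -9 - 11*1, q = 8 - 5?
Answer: 1/223 ≈ 0.0044843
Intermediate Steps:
q = 3
r = -20 (r = -9 - 11 = -20)
1/(r + (q + 16*15)) = 1/(-20 + (3 + 16*15)) = 1/(-20 + (3 + 240)) = 1/(-20 + 243) = 1/223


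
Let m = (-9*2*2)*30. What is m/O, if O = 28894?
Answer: -540/14447 ≈ -0.037378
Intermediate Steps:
m = -1080 (m = -18*2*30 = -36*30 = -1080)
m/O = -1080/28894 = -1080*1/28894 = -540/14447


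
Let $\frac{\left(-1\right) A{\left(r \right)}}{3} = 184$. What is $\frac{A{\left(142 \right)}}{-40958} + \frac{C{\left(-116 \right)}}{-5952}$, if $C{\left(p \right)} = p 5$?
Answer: $\frac{3380143}{30472752} \approx 0.11092$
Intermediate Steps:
$A{\left(r \right)} = -552$ ($A{\left(r \right)} = \left(-3\right) 184 = -552$)
$C{\left(p \right)} = 5 p$
$\frac{A{\left(142 \right)}}{-40958} + \frac{C{\left(-116 \right)}}{-5952} = - \frac{552}{-40958} + \frac{5 \left(-116\right)}{-5952} = \left(-552\right) \left(- \frac{1}{40958}\right) - - \frac{145}{1488} = \frac{276}{20479} + \frac{145}{1488} = \frac{3380143}{30472752}$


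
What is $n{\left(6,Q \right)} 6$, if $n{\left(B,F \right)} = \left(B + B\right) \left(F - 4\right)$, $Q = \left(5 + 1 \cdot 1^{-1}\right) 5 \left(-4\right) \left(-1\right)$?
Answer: $8352$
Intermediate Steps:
$Q = 120$ ($Q = \left(5 + 1 \cdot 1\right) \left(\left(-20\right) \left(-1\right)\right) = \left(5 + 1\right) 20 = 6 \cdot 20 = 120$)
$n{\left(B,F \right)} = 2 B \left(-4 + F\right)$
$n{\left(6,Q \right)} 6 = 2 \cdot 6 \left(-4 + 120\right) 6 = 2 \cdot 6 \cdot 116 \cdot 6 = 1392 \cdot 6 = 8352$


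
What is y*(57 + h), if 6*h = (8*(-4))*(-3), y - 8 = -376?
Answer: -26864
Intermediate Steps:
y = -368 (y = 8 - 376 = -368)
h = 16 (h = ((8*(-4))*(-3))/6 = (-32*(-3))/6 = (1/6)*96 = 16)
y*(57 + h) = -368*(57 + 16) = -368*73 = -26864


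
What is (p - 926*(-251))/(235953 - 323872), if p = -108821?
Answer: -123605/87919 ≈ -1.4059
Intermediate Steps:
(p - 926*(-251))/(235953 - 323872) = (-108821 - 926*(-251))/(235953 - 323872) = (-108821 + 232426)/(-87919) = 123605*(-1/87919) = -123605/87919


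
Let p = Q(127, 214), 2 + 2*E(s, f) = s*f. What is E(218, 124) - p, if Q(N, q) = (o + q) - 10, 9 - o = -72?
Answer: 13230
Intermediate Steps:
o = 81 (o = 9 - 1*(-72) = 9 + 72 = 81)
E(s, f) = -1 + f*s/2 (E(s, f) = -1 + (s*f)/2 = -1 + (f*s)/2 = -1 + f*s/2)
Q(N, q) = 71 + q (Q(N, q) = (81 + q) - 10 = 71 + q)
p = 285 (p = 71 + 214 = 285)
E(218, 124) - p = (-1 + (1/2)*124*218) - 1*285 = (-1 + 13516) - 285 = 13515 - 285 = 13230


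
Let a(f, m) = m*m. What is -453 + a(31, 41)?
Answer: 1228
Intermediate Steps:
a(f, m) = m²
-453 + a(31, 41) = -453 + 41² = -453 + 1681 = 1228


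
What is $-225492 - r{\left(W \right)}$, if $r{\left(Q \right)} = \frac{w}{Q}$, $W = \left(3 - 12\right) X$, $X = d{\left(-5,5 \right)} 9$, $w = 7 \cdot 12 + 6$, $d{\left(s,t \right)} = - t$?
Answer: $- \frac{2029430}{9} \approx -2.2549 \cdot 10^{5}$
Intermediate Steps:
$w = 90$ ($w = 84 + 6 = 90$)
$X = -45$ ($X = \left(-1\right) 5 \cdot 9 = \left(-5\right) 9 = -45$)
$W = 405$ ($W = \left(3 - 12\right) \left(-45\right) = \left(-9\right) \left(-45\right) = 405$)
$r{\left(Q \right)} = \frac{90}{Q}$
$-225492 - r{\left(W \right)} = -225492 - \frac{90}{405} = -225492 - 90 \cdot \frac{1}{405} = -225492 - \frac{2}{9} = - \frac{2029430}{9}$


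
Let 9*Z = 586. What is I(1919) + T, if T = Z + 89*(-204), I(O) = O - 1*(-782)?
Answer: -138509/9 ≈ -15390.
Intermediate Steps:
Z = 586/9 (Z = (1/9)*586 = 586/9 ≈ 65.111)
I(O) = 782 + O (I(O) = O + 782 = 782 + O)
T = -162818/9 (T = 586/9 + 89*(-204) = 586/9 - 18156 = -162818/9 ≈ -18091.)
I(1919) + T = (782 + 1919) - 162818/9 = 2701 - 162818/9 = -138509/9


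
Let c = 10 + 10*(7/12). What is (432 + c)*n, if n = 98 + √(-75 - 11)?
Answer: 131663/3 + 2687*I*√86/6 ≈ 43888.0 + 4153.0*I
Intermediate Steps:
n = 98 + I*√86 (n = 98 + √(-86) = 98 + I*√86 ≈ 98.0 + 9.2736*I)
c = 95/6 (c = 10 + 10*(7*(1/12)) = 10 + 10*(7/12) = 10 + 35/6 = 95/6 ≈ 15.833)
(432 + c)*n = (432 + 95/6)*(98 + I*√86) = 2687*(98 + I*√86)/6 = 131663/3 + 2687*I*√86/6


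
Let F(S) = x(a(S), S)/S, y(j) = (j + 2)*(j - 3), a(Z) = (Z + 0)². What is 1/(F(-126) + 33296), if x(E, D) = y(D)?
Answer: 21/696550 ≈ 3.0149e-5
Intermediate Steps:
a(Z) = Z²
y(j) = (-3 + j)*(2 + j) (y(j) = (2 + j)*(-3 + j) = (-3 + j)*(2 + j))
x(E, D) = -6 + D² - D
F(S) = (-6 + S² - S)/S
1/(F(-126) + 33296) = 1/((-1 - 126 - 6/(-126)) + 33296) = 1/((-1 - 126 - 6*(-1/126)) + 33296) = 1/((-1 - 126 + 1/21) + 33296) = 1/(-2666/21 + 33296) = 1/(696550/21) = 21/696550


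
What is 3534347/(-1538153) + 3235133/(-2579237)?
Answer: -14092048082588/3967261129261 ≈ -3.5521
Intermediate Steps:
3534347/(-1538153) + 3235133/(-2579237) = 3534347*(-1/1538153) + 3235133*(-1/2579237) = -3534347/1538153 - 3235133/2579237 = -14092048082588/3967261129261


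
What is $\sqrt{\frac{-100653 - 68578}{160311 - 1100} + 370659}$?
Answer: $\frac{7 \sqrt{191744698270502}}{159211} \approx 608.82$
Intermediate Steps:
$\sqrt{\frac{-100653 - 68578}{160311 - 1100} + 370659} = \sqrt{- \frac{169231}{159211} + 370659} = \sqrt{\frac{59012820818}{159211}} = \frac{7 \sqrt{191744698270502}}{159211}$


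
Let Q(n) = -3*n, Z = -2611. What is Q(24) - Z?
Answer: 2539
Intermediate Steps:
Q(24) - Z = -3*24 - 1*(-2611) = -72 + 2611 = 2539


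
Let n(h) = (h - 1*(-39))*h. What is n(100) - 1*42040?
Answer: -28140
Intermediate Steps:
n(h) = h*(39 + h) (n(h) = (h + 39)*h = (39 + h)*h = h*(39 + h))
n(100) - 1*42040 = 100*(39 + 100) - 1*42040 = 100*139 - 42040 = 13900 - 42040 = -28140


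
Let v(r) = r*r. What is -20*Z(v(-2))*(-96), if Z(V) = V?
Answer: 7680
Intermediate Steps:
v(r) = r²
-20*Z(v(-2))*(-96) = -20*(-2)²*(-96) = -20*4*(-96) = -80*(-96) = 7680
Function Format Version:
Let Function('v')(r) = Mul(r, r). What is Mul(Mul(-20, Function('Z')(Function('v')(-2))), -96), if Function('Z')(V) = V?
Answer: 7680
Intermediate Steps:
Function('v')(r) = Pow(r, 2)
Mul(Mul(-20, Function('Z')(Function('v')(-2))), -96) = Mul(Mul(-20, Pow(-2, 2)), -96) = Mul(Mul(-20, 4), -96) = Mul(-80, -96) = 7680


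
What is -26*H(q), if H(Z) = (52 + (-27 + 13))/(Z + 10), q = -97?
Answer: 988/87 ≈ 11.356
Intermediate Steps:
H(Z) = 38/(10 + Z) (H(Z) = (52 - 14)/(10 + Z) = 38/(10 + Z))
-26*H(q) = -988/(10 - 97) = -988/(-87) = -988*(-1)/87 = -26*(-38/87) = 988/87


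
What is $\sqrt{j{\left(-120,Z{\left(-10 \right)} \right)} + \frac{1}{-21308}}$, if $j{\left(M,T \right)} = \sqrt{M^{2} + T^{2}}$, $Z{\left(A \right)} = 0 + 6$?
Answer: $\frac{\sqrt{-5327 + 681046296 \sqrt{401}}}{10654} \approx 10.961$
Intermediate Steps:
$Z{\left(A \right)} = 6$
$\sqrt{j{\left(-120,Z{\left(-10 \right)} \right)} + \frac{1}{-21308}} = \sqrt{\sqrt{\left(-120\right)^{2} + 6^{2}} + \frac{1}{-21308}} = \sqrt{\sqrt{14400 + 36} - \frac{1}{21308}} = \sqrt{\sqrt{14436} - \frac{1}{21308}} = \sqrt{6 \sqrt{401} - \frac{1}{21308}} = \sqrt{- \frac{1}{21308} + 6 \sqrt{401}}$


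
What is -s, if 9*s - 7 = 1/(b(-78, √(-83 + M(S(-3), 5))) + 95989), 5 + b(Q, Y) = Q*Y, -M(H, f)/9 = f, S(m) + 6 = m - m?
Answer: -1343667605/1727570064 - 13*I*√2/1727570064 ≈ -0.77778 - 1.0642e-8*I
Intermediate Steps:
S(m) = -6 (S(m) = -6 + (m - m) = -6 + 0 = -6)
M(H, f) = -9*f
b(Q, Y) = -5 + Q*Y
s = 7/9 + 1/(9*(95984 - 624*I*√2)) (s = 7/9 + 1/(9*((-5 - 78*√(-83 - 9*5)) + 95989)) = 7/9 + 1/(9*((-5 - 78*√(-83 - 45)) + 95989)) = 7/9 + 1/(9*((-5 - 624*I*√2) + 95989)) = 7/9 + 1/(9*(95984 - 624*I*√2)) ≈ 0.77778 + 1.0642e-8*I)
-s = -(1343667605/1727570064 + 13*I*√2/1727570064) = -1343667605/1727570064 - 13*I*√2/1727570064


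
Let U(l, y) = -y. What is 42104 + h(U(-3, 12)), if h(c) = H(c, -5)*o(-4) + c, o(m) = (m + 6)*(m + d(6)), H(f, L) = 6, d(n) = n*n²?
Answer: 44636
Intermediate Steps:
d(n) = n³
o(m) = (6 + m)*(216 + m) (o(m) = (m + 6)*(m + 6³) = (6 + m)*(m + 216) = (6 + m)*(216 + m))
h(c) = 2544 + c (h(c) = 6*(1296 + (-4)² + 222*(-4)) + c = 6*(1296 + 16 - 888) + c = 6*424 + c = 2544 + c)
42104 + h(U(-3, 12)) = 42104 + (2544 - 1*12) = 42104 + (2544 - 12) = 42104 + 2532 = 44636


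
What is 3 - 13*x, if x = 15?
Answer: -192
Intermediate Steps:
3 - 13*x = 3 - 13*15 = 3 - 195 = -192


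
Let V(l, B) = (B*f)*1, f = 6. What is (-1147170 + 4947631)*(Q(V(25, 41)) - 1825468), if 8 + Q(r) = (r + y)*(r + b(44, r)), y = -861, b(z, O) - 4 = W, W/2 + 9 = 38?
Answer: -7657533667056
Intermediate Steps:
W = 58 (W = -18 + 2*38 = -18 + 76 = 58)
b(z, O) = 62 (b(z, O) = 4 + 58 = 62)
V(l, B) = 6*B (V(l, B) = (B*6)*1 = (6*B)*1 = 6*B)
Q(r) = -8 + (-861 + r)*(62 + r) (Q(r) = -8 + (r - 861)*(r + 62) = -8 + (-861 + r)*(62 + r))
(-1147170 + 4947631)*(Q(V(25, 41)) - 1825468) = (-1147170 + 4947631)*((-53390 + (6*41)² - 4794*41) - 1825468) = 3800461*((-53390 + 246² - 799*246) - 1825468) = 3800461*((-53390 + 60516 - 196554) - 1825468) = 3800461*(-189428 - 1825468) = 3800461*(-2014896) = -7657533667056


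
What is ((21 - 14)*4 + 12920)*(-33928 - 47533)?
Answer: -1054757028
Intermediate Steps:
((21 - 14)*4 + 12920)*(-33928 - 47533) = (7*4 + 12920)*(-81461) = (28 + 12920)*(-81461) = 12948*(-81461) = -1054757028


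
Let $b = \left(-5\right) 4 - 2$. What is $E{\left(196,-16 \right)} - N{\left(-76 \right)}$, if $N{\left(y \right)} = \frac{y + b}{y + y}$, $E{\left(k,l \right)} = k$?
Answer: $\frac{14847}{76} \approx 195.36$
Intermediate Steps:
$b = -22$ ($b = -20 - 2 = -22$)
$N{\left(y \right)} = \frac{-22 + y}{2 y}$ ($N{\left(y \right)} = \frac{y - 22}{y + y} = \frac{-22 + y}{2 y}$)
$E{\left(196,-16 \right)} - N{\left(-76 \right)} = 196 - \frac{-22 - 76}{2 \left(-76\right)} = 196 - \frac{1}{2} \left(- \frac{1}{76}\right) \left(-98\right) = 196 - \frac{49}{76} = \frac{14847}{76}$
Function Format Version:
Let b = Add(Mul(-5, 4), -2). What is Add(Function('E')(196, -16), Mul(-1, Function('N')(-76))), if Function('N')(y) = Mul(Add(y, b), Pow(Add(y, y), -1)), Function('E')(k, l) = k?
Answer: Rational(14847, 76) ≈ 195.36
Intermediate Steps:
b = -22 (b = Add(-20, -2) = -22)
Function('N')(y) = Mul(Rational(1, 2), Pow(y, -1), Add(-22, y)) (Function('N')(y) = Mul(Add(y, -22), Pow(Add(y, y), -1)) = Mul(Add(-22, y), Pow(Mul(2, y), -1)) = Mul(Add(-22, y), Mul(Rational(1, 2), Pow(y, -1))) = Mul(Rational(1, 2), Pow(y, -1), Add(-22, y)))
Add(Function('E')(196, -16), Mul(-1, Function('N')(-76))) = Add(196, Mul(-1, Mul(Rational(1, 2), Pow(-76, -1), Add(-22, -76)))) = Add(196, Mul(-1, Mul(Rational(1, 2), Rational(-1, 76), -98))) = Add(196, Mul(-1, Rational(49, 76))) = Add(196, Rational(-49, 76)) = Rational(14847, 76)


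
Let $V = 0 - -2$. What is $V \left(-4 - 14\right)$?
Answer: $-36$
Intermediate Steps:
$V = 2$ ($V = 0 + 2 = 2$)
$V \left(-4 - 14\right) = 2 \left(-4 - 14\right) = 2 \left(-18\right) = -36$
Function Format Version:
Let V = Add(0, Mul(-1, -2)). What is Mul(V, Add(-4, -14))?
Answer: -36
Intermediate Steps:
V = 2 (V = Add(0, 2) = 2)
Mul(V, Add(-4, -14)) = Mul(2, Add(-4, -14)) = Mul(2, -18) = -36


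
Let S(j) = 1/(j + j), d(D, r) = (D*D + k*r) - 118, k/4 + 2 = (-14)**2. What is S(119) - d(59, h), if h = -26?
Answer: 4001495/238 ≈ 16813.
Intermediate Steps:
k = 776 (k = -8 + 4*(-14)**2 = -8 + 4*196 = -8 + 784 = 776)
d(D, r) = -118 + D**2 + 776*r (d(D, r) = (D*D + 776*r) - 118 = (D**2 + 776*r) - 118 = -118 + D**2 + 776*r)
S(j) = 1/(2*j)
S(119) - d(59, h) = (1/2)/119 - (-118 + 59**2 + 776*(-26)) = (1/2)*(1/119) - (-118 + 3481 - 20176) = 1/238 - 1*(-16813) = 1/238 + 16813 = 4001495/238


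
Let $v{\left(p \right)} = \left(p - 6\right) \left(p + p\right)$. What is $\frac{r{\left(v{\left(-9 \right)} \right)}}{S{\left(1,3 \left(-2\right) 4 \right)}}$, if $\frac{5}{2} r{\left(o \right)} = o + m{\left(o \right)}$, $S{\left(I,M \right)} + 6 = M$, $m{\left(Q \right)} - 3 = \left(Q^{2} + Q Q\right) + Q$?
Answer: $- \frac{48781}{25} \approx -1951.2$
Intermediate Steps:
$m{\left(Q \right)} = 3 + Q + 2 Q^{2}$ ($m{\left(Q \right)} = 3 + \left(\left(Q^{2} + Q Q\right) + Q\right) = 3 + \left(\left(Q^{2} + Q^{2}\right) + Q\right) = 3 + \left(2 Q^{2} + Q\right) = 3 + \left(Q + 2 Q^{2}\right) = 3 + Q + 2 Q^{2}$)
$v{\left(p \right)} = 2 p \left(-6 + p\right)$ ($v{\left(p \right)} = \left(-6 + p\right) 2 p = 2 p \left(-6 + p\right)$)
$S{\left(I,M \right)} = -6 + M$
$r{\left(o \right)} = \frac{6}{5} + \frac{4 o}{5} + \frac{4 o^{2}}{5}$ ($r{\left(o \right)} = \frac{2 \left(o + \left(3 + o + 2 o^{2}\right)\right)}{5} = \frac{2 \left(3 + 2 o + 2 o^{2}\right)}{5} = \frac{6}{5} + \frac{4 o}{5} + \frac{4 o^{2}}{5}$)
$\frac{r{\left(v{\left(-9 \right)} \right)}}{S{\left(1,3 \left(-2\right) 4 \right)}} = \frac{\frac{6}{5} + \frac{4 \cdot 2 \left(-9\right) \left(-6 - 9\right)}{5} + \frac{4 \left(2 \left(-9\right) \left(-6 - 9\right)\right)^{2}}{5}}{-6 + 3 \left(-2\right) 4} = \frac{\frac{6}{5} + \frac{4 \cdot 2 \left(-9\right) \left(-15\right)}{5} + \frac{4 \left(2 \left(-9\right) \left(-15\right)\right)^{2}}{5}}{-6 - 24} = \frac{\frac{6}{5} + \frac{4}{5} \cdot 270 + \frac{4 \cdot 270^{2}}{5}}{-6 - 24} = \frac{\frac{6}{5} + 216 + \frac{4}{5} \cdot 72900}{-30} = \left(\frac{6}{5} + 216 + 58320\right) \left(- \frac{1}{30}\right) = \frac{292686}{5} \left(- \frac{1}{30}\right) = - \frac{48781}{25}$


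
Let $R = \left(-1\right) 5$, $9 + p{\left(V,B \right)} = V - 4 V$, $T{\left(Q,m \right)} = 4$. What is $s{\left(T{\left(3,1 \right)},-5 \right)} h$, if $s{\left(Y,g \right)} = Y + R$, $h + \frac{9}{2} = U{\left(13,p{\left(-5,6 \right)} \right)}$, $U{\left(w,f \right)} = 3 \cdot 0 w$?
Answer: $\frac{9}{2} \approx 4.5$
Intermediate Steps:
$p{\left(V,B \right)} = -9 - 3 V$ ($p{\left(V,B \right)} = -9 + \left(V - 4 V\right) = -9 - 3 V$)
$U{\left(w,f \right)} = 0$ ($U{\left(w,f \right)} = 0 w = 0$)
$h = - \frac{9}{2}$ ($h = - \frac{9}{2} + 0 = - \frac{9}{2} \approx -4.5$)
$R = -5$
$s{\left(Y,g \right)} = -5 + Y$ ($s{\left(Y,g \right)} = Y - 5 = -5 + Y$)
$s{\left(T{\left(3,1 \right)},-5 \right)} h = \left(-5 + 4\right) \left(- \frac{9}{2}\right) = \left(-1\right) \left(- \frac{9}{2}\right) = \frac{9}{2}$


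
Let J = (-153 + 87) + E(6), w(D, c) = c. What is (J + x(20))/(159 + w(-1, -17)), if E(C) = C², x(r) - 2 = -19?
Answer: -47/142 ≈ -0.33099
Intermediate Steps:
x(r) = -17 (x(r) = 2 - 19 = -17)
J = -30 (J = (-153 + 87) + 6² = -66 + 36 = -30)
(J + x(20))/(159 + w(-1, -17)) = (-30 - 17)/(159 - 17) = -47/142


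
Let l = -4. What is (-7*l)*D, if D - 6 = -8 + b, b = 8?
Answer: 168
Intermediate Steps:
D = 6 (D = 6 + (-8 + 8) = 6 + 0 = 6)
(-7*l)*D = -7*(-4)*6 = 28*6 = 168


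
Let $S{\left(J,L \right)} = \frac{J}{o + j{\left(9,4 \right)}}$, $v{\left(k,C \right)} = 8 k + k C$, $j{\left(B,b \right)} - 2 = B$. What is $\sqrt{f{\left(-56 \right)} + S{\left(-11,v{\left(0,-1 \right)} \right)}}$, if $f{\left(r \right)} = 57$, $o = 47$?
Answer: $\frac{\sqrt{191110}}{58} \approx 7.5373$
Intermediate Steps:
$j{\left(B,b \right)} = 2 + B$
$v{\left(k,C \right)} = 8 k + C k$
$S{\left(J,L \right)} = \frac{J}{58}$ ($S{\left(J,L \right)} = \frac{J}{47 + \left(2 + 9\right)} = \frac{J}{47 + 11} = \frac{J}{58}$)
$\sqrt{f{\left(-56 \right)} + S{\left(-11,v{\left(0,-1 \right)} \right)}} = \sqrt{57 + \frac{1}{58} \left(-11\right)} = \sqrt{57 - \frac{11}{58}} = \sqrt{\frac{3295}{58}} = \frac{\sqrt{191110}}{58}$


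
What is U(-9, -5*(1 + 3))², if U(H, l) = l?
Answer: 400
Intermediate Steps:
U(-9, -5*(1 + 3))² = (-5*(1 + 3))² = (-5*4)² = (-20)² = 400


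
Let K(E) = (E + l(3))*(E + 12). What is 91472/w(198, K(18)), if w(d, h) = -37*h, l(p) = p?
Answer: -45736/11655 ≈ -3.9242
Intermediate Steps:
K(E) = (3 + E)*(12 + E) (K(E) = (E + 3)*(E + 12) = (3 + E)*(12 + E))
91472/w(198, K(18)) = 91472/((-37*(36 + 18² + 15*18))) = 91472/((-37*(36 + 324 + 270))) = 91472/((-37*630)) = 91472/(-23310) = 91472*(-1/23310) = -45736/11655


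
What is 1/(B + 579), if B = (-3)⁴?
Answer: 1/660 ≈ 0.0015152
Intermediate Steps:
B = 81
1/(B + 579) = 1/(81 + 579) = 1/660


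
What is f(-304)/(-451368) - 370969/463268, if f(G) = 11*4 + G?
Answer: -20915385739/26138043828 ≈ -0.80019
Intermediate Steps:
f(G) = 44 + G
f(-304)/(-451368) - 370969/463268 = (44 - 304)/(-451368) - 370969/463268 = -260*(-1/451368) - 370969*1/463268 = 65/112842 - 370969/463268 = -20915385739/26138043828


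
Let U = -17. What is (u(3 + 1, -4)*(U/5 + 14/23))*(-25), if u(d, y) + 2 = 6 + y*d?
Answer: -19260/23 ≈ -837.39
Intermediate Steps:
u(d, y) = 4 + d*y (u(d, y) = -2 + (6 + y*d) = -2 + (6 + d*y) = 4 + d*y)
(u(3 + 1, -4)*(U/5 + 14/23))*(-25) = ((4 + (3 + 1)*(-4))*(-17/5 + 14/23))*(-25) = ((4 + 4*(-4))*(-17*⅕ + 14*(1/23)))*(-25) = ((4 - 16)*(-17/5 + 14/23))*(-25) = -12*(-321/115)*(-25) = (3852/115)*(-25) = -19260/23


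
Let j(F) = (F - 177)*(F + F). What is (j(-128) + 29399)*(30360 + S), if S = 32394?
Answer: 6744737166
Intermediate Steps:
j(F) = 2*F*(-177 + F) (j(F) = (-177 + F)*(2*F) = 2*F*(-177 + F))
(j(-128) + 29399)*(30360 + S) = (2*(-128)*(-177 - 128) + 29399)*(30360 + 32394) = (2*(-128)*(-305) + 29399)*62754 = (78080 + 29399)*62754 = 107479*62754 = 6744737166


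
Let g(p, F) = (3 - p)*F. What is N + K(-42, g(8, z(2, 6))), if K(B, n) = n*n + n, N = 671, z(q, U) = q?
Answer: 761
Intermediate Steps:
g(p, F) = F*(3 - p)
K(B, n) = n + n² (K(B, n) = n² + n = n + n²)
N + K(-42, g(8, z(2, 6))) = 671 + (2*(3 - 1*8))*(1 + 2*(3 - 1*8)) = 671 + (2*(3 - 8))*(1 + 2*(3 - 8)) = 671 + (2*(-5))*(1 + 2*(-5)) = 671 - 10*(1 - 10) = 671 - 10*(-9) = 671 + 90 = 761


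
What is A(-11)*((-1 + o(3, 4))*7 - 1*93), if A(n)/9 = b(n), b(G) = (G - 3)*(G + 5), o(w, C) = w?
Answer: -59724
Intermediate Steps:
b(G) = (-3 + G)*(5 + G)
A(n) = -135 + 9*n**2 + 18*n (A(n) = 9*(-15 + n**2 + 2*n) = -135 + 9*n**2 + 18*n)
A(-11)*((-1 + o(3, 4))*7 - 1*93) = (-135 + 9*(-11)**2 + 18*(-11))*((-1 + 3)*7 - 1*93) = (-135 + 9*121 - 198)*(2*7 - 93) = (-135 + 1089 - 198)*(14 - 93) = 756*(-79) = -59724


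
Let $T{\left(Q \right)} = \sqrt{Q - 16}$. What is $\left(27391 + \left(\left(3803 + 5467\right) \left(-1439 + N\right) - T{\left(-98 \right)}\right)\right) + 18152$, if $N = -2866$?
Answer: $-39861807 - i \sqrt{114} \approx -3.9862 \cdot 10^{7} - 10.677 i$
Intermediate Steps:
$T{\left(Q \right)} = \sqrt{-16 + Q}$
$\left(27391 + \left(\left(3803 + 5467\right) \left(-1439 + N\right) - T{\left(-98 \right)}\right)\right) + 18152 = \left(27391 + \left(\left(3803 + 5467\right) \left(-1439 - 2866\right) - \sqrt{-16 - 98}\right)\right) + 18152 = \left(27391 + \left(9270 \left(-4305\right) - \sqrt{-114}\right)\right) + 18152 = \left(27391 - \left(39907350 + i \sqrt{114}\right)\right) + 18152 = \left(-39879959 - i \sqrt{114}\right) + 18152 = -39861807 - i \sqrt{114}$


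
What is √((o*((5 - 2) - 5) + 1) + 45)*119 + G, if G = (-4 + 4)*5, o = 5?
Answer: 714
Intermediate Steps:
G = 0 (G = 0*5 = 0)
√((o*((5 - 2) - 5) + 1) + 45)*119 + G = √((5*((5 - 2) - 5) + 1) + 45)*119 + 0 = √((5*(3 - 5) + 1) + 45)*119 + 0 = √((5*(-2) + 1) + 45)*119 + 0 = √((-10 + 1) + 45)*119 + 0 = √(-9 + 45)*119 + 0 = √36*119 + 0 = 6*119 + 0 = 714 + 0 = 714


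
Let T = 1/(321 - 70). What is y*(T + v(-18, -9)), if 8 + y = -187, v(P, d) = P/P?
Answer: -49140/251 ≈ -195.78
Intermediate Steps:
v(P, d) = 1
y = -195 (y = -8 - 187 = -195)
T = 1/251 ≈ 0.0039841
y*(T + v(-18, -9)) = -195*(1/251 + 1) = -195*252/251 = -49140/251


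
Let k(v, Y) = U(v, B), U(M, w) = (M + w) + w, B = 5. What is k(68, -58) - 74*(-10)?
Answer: 818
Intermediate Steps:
U(M, w) = M + 2*w
k(v, Y) = 10 + v (k(v, Y) = v + 2*5 = v + 10 = 10 + v)
k(68, -58) - 74*(-10) = (10 + 68) - 74*(-10) = 78 - 1*(-740) = 78 + 740 = 818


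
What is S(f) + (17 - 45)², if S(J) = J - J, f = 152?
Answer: 784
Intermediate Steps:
S(J) = 0
S(f) + (17 - 45)² = 0 + (17 - 45)² = 0 + (-28)² = 0 + 784 = 784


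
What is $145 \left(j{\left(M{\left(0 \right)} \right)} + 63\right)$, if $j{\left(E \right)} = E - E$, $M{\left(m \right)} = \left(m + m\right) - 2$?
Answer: $9135$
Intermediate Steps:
$M{\left(m \right)} = -2 + 2 m$ ($M{\left(m \right)} = 2 m - 2 = -2 + 2 m$)
$j{\left(E \right)} = 0$
$145 \left(j{\left(M{\left(0 \right)} \right)} + 63\right) = 145 \left(0 + 63\right) = 145 \cdot 63 = 9135$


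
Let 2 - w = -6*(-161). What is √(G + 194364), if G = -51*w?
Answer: 2*√60882 ≈ 493.49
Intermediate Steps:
w = -964 (w = 2 - (-6)*(-161) = 2 - 1*966 = 2 - 966 = -964)
G = 49164 (G = -51*(-964) = 49164)
√(G + 194364) = √(49164 + 194364) = √243528 = 2*√60882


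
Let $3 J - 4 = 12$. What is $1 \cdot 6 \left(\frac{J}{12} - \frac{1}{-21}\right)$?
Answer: $\frac{62}{21} \approx 2.9524$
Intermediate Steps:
$J = \frac{16}{3}$ ($J = \frac{4}{3} + \frac{1}{3} \cdot 12 = \frac{4}{3} + 4 = \frac{16}{3} \approx 5.3333$)
$1 \cdot 6 \left(\frac{J}{12} - \frac{1}{-21}\right) = 1 \cdot 6 \left(\frac{16}{3 \cdot 12} - \frac{1}{-21}\right) = 6 \left(\frac{16}{3} \cdot \frac{1}{12} - - \frac{1}{21}\right) = 6 \left(\frac{4}{9} + \frac{1}{21}\right) = 6 \cdot \frac{31}{63} = \frac{62}{21}$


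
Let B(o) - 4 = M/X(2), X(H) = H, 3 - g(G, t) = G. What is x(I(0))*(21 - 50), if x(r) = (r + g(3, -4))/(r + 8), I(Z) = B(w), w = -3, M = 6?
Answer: -203/15 ≈ -13.533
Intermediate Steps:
g(G, t) = 3 - G
B(o) = 7 (B(o) = 4 + 6/2 = 4 + 6*(1/2) = 4 + 3 = 7)
I(Z) = 7
x(r) = r/(8 + r) (x(r) = (r + (3 - 1*3))/(r + 8) = (r + (3 - 3))/(8 + r) = (r + 0)/(8 + r) = r/(8 + r))
x(I(0))*(21 - 50) = (7/(8 + 7))*(21 - 50) = (7/15)*(-29) = -203/15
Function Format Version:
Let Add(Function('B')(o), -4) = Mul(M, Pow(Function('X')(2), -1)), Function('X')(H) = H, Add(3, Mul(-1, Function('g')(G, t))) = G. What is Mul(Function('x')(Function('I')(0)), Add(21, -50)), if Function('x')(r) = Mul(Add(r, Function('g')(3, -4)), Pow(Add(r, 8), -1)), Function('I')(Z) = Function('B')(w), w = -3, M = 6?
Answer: Rational(-203, 15) ≈ -13.533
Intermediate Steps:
Function('g')(G, t) = Add(3, Mul(-1, G))
Function('B')(o) = 7 (Function('B')(o) = Add(4, Mul(6, Pow(2, -1))) = Add(4, Mul(6, Rational(1, 2))) = Add(4, 3) = 7)
Function('I')(Z) = 7
Function('x')(r) = Mul(r, Pow(Add(8, r), -1)) (Function('x')(r) = Mul(Add(r, Add(3, Mul(-1, 3))), Pow(Add(r, 8), -1)) = Mul(Add(r, Add(3, -3)), Pow(Add(8, r), -1)) = Mul(Add(r, 0), Pow(Add(8, r), -1)) = Mul(r, Pow(Add(8, r), -1)))
Mul(Function('x')(Function('I')(0)), Add(21, -50)) = Mul(Mul(7, Pow(Add(8, 7), -1)), Add(21, -50)) = Mul(Mul(7, Pow(15, -1)), -29) = Mul(Mul(7, Rational(1, 15)), -29) = Mul(Rational(7, 15), -29) = Rational(-203, 15)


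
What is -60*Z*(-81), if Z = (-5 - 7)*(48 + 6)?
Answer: -3149280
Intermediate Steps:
Z = -648 (Z = -12*54 = -648)
-60*Z*(-81) = -60*(-648)*(-81) = 38880*(-81) = -3149280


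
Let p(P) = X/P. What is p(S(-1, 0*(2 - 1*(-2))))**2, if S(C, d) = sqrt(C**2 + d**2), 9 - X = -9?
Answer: 324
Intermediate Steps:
X = 18 (X = 9 - 1*(-9) = 9 + 9 = 18)
p(P) = 18/P
p(S(-1, 0*(2 - 1*(-2))))**2 = (18/(sqrt((-1)**2 + (0*(2 - 1*(-2)))**2)))**2 = (18/(sqrt(1 + (0*(2 + 2))**2)))**2 = (18/(sqrt(1 + (0*4)**2)))**2 = (18/(sqrt(1 + 0**2)))**2 = (18/(sqrt(1 + 0)))**2 = (18/(sqrt(1)))**2 = (18/1)**2 = (18*1)**2 = 18**2 = 324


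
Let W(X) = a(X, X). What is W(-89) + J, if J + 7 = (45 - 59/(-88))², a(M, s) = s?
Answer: 15408937/7744 ≈ 1989.8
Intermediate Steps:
W(X) = X
J = 16098153/7744 (J = -7 + (45 - 59/(-88))² = -7 + (45 - 59*(-1/88))² = -7 + (45 + 59/88)² = -7 + (4019/88)² = -7 + 16152361/7744 = 16098153/7744 ≈ 2078.8)
W(-89) + J = -89 + 16098153/7744 = 15408937/7744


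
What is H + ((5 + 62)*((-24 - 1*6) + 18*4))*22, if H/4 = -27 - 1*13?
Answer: 61748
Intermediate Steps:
H = -160 (H = 4*(-27 - 1*13) = 4*(-27 - 13) = 4*(-40) = -160)
H + ((5 + 62)*((-24 - 1*6) + 18*4))*22 = -160 + ((5 + 62)*((-24 - 1*6) + 18*4))*22 = -160 + (67*((-24 - 6) + 72))*22 = -160 + (67*(-30 + 72))*22 = -160 + (67*42)*22 = -160 + 2814*22 = -160 + 61908 = 61748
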